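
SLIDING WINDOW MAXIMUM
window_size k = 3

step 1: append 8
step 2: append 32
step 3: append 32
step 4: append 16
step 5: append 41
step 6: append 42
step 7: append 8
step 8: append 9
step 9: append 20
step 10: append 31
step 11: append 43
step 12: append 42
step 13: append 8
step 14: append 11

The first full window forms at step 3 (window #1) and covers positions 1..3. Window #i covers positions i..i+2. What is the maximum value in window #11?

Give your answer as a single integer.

step 1: append 8 -> window=[8] (not full yet)
step 2: append 32 -> window=[8, 32] (not full yet)
step 3: append 32 -> window=[8, 32, 32] -> max=32
step 4: append 16 -> window=[32, 32, 16] -> max=32
step 5: append 41 -> window=[32, 16, 41] -> max=41
step 6: append 42 -> window=[16, 41, 42] -> max=42
step 7: append 8 -> window=[41, 42, 8] -> max=42
step 8: append 9 -> window=[42, 8, 9] -> max=42
step 9: append 20 -> window=[8, 9, 20] -> max=20
step 10: append 31 -> window=[9, 20, 31] -> max=31
step 11: append 43 -> window=[20, 31, 43] -> max=43
step 12: append 42 -> window=[31, 43, 42] -> max=43
step 13: append 8 -> window=[43, 42, 8] -> max=43
Window #11 max = 43

Answer: 43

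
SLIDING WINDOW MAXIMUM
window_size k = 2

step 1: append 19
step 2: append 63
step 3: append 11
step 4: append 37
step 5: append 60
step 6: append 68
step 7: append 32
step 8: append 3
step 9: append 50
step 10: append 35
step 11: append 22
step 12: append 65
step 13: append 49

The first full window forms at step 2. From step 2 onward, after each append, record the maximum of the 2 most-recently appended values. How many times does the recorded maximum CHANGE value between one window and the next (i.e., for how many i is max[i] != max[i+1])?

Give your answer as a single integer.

Answer: 7

Derivation:
step 1: append 19 -> window=[19] (not full yet)
step 2: append 63 -> window=[19, 63] -> max=63
step 3: append 11 -> window=[63, 11] -> max=63
step 4: append 37 -> window=[11, 37] -> max=37
step 5: append 60 -> window=[37, 60] -> max=60
step 6: append 68 -> window=[60, 68] -> max=68
step 7: append 32 -> window=[68, 32] -> max=68
step 8: append 3 -> window=[32, 3] -> max=32
step 9: append 50 -> window=[3, 50] -> max=50
step 10: append 35 -> window=[50, 35] -> max=50
step 11: append 22 -> window=[35, 22] -> max=35
step 12: append 65 -> window=[22, 65] -> max=65
step 13: append 49 -> window=[65, 49] -> max=65
Recorded maximums: 63 63 37 60 68 68 32 50 50 35 65 65
Changes between consecutive maximums: 7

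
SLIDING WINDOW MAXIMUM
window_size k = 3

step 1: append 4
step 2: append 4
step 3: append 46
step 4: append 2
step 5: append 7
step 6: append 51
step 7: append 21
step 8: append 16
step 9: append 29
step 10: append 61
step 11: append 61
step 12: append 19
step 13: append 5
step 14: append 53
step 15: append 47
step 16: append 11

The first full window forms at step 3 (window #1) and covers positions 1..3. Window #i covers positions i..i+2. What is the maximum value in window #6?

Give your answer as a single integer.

Answer: 51

Derivation:
step 1: append 4 -> window=[4] (not full yet)
step 2: append 4 -> window=[4, 4] (not full yet)
step 3: append 46 -> window=[4, 4, 46] -> max=46
step 4: append 2 -> window=[4, 46, 2] -> max=46
step 5: append 7 -> window=[46, 2, 7] -> max=46
step 6: append 51 -> window=[2, 7, 51] -> max=51
step 7: append 21 -> window=[7, 51, 21] -> max=51
step 8: append 16 -> window=[51, 21, 16] -> max=51
Window #6 max = 51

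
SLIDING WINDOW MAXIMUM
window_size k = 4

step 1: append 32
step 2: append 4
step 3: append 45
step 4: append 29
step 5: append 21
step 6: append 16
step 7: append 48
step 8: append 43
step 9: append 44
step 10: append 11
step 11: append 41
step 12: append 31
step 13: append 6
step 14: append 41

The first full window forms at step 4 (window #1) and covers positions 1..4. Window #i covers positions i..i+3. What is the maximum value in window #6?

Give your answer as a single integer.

step 1: append 32 -> window=[32] (not full yet)
step 2: append 4 -> window=[32, 4] (not full yet)
step 3: append 45 -> window=[32, 4, 45] (not full yet)
step 4: append 29 -> window=[32, 4, 45, 29] -> max=45
step 5: append 21 -> window=[4, 45, 29, 21] -> max=45
step 6: append 16 -> window=[45, 29, 21, 16] -> max=45
step 7: append 48 -> window=[29, 21, 16, 48] -> max=48
step 8: append 43 -> window=[21, 16, 48, 43] -> max=48
step 9: append 44 -> window=[16, 48, 43, 44] -> max=48
Window #6 max = 48

Answer: 48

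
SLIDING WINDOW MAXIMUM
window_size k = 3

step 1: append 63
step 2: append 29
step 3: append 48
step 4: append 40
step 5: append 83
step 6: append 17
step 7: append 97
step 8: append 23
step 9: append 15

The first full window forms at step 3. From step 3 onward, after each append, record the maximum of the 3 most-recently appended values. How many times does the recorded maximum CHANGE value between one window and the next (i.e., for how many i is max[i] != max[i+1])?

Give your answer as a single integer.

Answer: 3

Derivation:
step 1: append 63 -> window=[63] (not full yet)
step 2: append 29 -> window=[63, 29] (not full yet)
step 3: append 48 -> window=[63, 29, 48] -> max=63
step 4: append 40 -> window=[29, 48, 40] -> max=48
step 5: append 83 -> window=[48, 40, 83] -> max=83
step 6: append 17 -> window=[40, 83, 17] -> max=83
step 7: append 97 -> window=[83, 17, 97] -> max=97
step 8: append 23 -> window=[17, 97, 23] -> max=97
step 9: append 15 -> window=[97, 23, 15] -> max=97
Recorded maximums: 63 48 83 83 97 97 97
Changes between consecutive maximums: 3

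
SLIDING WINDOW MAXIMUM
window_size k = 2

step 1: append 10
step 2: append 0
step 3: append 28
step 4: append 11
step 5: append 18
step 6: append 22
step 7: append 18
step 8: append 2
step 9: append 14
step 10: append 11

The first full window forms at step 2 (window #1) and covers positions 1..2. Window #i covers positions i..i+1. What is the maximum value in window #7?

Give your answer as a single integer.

Answer: 18

Derivation:
step 1: append 10 -> window=[10] (not full yet)
step 2: append 0 -> window=[10, 0] -> max=10
step 3: append 28 -> window=[0, 28] -> max=28
step 4: append 11 -> window=[28, 11] -> max=28
step 5: append 18 -> window=[11, 18] -> max=18
step 6: append 22 -> window=[18, 22] -> max=22
step 7: append 18 -> window=[22, 18] -> max=22
step 8: append 2 -> window=[18, 2] -> max=18
Window #7 max = 18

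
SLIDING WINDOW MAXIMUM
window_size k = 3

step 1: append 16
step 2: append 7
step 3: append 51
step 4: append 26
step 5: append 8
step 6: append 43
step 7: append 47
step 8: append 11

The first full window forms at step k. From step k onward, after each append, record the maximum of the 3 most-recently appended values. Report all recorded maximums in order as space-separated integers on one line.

step 1: append 16 -> window=[16] (not full yet)
step 2: append 7 -> window=[16, 7] (not full yet)
step 3: append 51 -> window=[16, 7, 51] -> max=51
step 4: append 26 -> window=[7, 51, 26] -> max=51
step 5: append 8 -> window=[51, 26, 8] -> max=51
step 6: append 43 -> window=[26, 8, 43] -> max=43
step 7: append 47 -> window=[8, 43, 47] -> max=47
step 8: append 11 -> window=[43, 47, 11] -> max=47

Answer: 51 51 51 43 47 47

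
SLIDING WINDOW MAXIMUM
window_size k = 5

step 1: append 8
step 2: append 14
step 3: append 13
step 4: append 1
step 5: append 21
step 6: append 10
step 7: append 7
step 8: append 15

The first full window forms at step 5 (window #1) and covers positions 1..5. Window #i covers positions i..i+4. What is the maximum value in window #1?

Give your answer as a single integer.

Answer: 21

Derivation:
step 1: append 8 -> window=[8] (not full yet)
step 2: append 14 -> window=[8, 14] (not full yet)
step 3: append 13 -> window=[8, 14, 13] (not full yet)
step 4: append 1 -> window=[8, 14, 13, 1] (not full yet)
step 5: append 21 -> window=[8, 14, 13, 1, 21] -> max=21
Window #1 max = 21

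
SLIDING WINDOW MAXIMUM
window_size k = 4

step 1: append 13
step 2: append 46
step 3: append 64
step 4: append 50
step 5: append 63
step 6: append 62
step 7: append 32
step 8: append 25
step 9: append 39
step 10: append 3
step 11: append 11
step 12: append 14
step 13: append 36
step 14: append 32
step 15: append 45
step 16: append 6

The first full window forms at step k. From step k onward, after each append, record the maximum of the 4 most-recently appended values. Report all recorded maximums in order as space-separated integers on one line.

step 1: append 13 -> window=[13] (not full yet)
step 2: append 46 -> window=[13, 46] (not full yet)
step 3: append 64 -> window=[13, 46, 64] (not full yet)
step 4: append 50 -> window=[13, 46, 64, 50] -> max=64
step 5: append 63 -> window=[46, 64, 50, 63] -> max=64
step 6: append 62 -> window=[64, 50, 63, 62] -> max=64
step 7: append 32 -> window=[50, 63, 62, 32] -> max=63
step 8: append 25 -> window=[63, 62, 32, 25] -> max=63
step 9: append 39 -> window=[62, 32, 25, 39] -> max=62
step 10: append 3 -> window=[32, 25, 39, 3] -> max=39
step 11: append 11 -> window=[25, 39, 3, 11] -> max=39
step 12: append 14 -> window=[39, 3, 11, 14] -> max=39
step 13: append 36 -> window=[3, 11, 14, 36] -> max=36
step 14: append 32 -> window=[11, 14, 36, 32] -> max=36
step 15: append 45 -> window=[14, 36, 32, 45] -> max=45
step 16: append 6 -> window=[36, 32, 45, 6] -> max=45

Answer: 64 64 64 63 63 62 39 39 39 36 36 45 45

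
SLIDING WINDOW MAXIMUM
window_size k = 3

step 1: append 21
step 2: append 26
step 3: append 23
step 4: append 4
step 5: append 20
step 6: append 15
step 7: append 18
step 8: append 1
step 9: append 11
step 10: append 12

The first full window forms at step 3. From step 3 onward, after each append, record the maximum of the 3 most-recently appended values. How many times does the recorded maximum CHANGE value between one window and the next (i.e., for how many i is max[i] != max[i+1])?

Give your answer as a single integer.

Answer: 4

Derivation:
step 1: append 21 -> window=[21] (not full yet)
step 2: append 26 -> window=[21, 26] (not full yet)
step 3: append 23 -> window=[21, 26, 23] -> max=26
step 4: append 4 -> window=[26, 23, 4] -> max=26
step 5: append 20 -> window=[23, 4, 20] -> max=23
step 6: append 15 -> window=[4, 20, 15] -> max=20
step 7: append 18 -> window=[20, 15, 18] -> max=20
step 8: append 1 -> window=[15, 18, 1] -> max=18
step 9: append 11 -> window=[18, 1, 11] -> max=18
step 10: append 12 -> window=[1, 11, 12] -> max=12
Recorded maximums: 26 26 23 20 20 18 18 12
Changes between consecutive maximums: 4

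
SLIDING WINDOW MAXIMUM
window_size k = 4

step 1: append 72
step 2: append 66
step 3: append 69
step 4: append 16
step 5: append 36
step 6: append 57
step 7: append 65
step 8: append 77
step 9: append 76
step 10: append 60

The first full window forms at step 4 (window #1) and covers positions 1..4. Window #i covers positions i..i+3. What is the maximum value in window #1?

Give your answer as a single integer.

Answer: 72

Derivation:
step 1: append 72 -> window=[72] (not full yet)
step 2: append 66 -> window=[72, 66] (not full yet)
step 3: append 69 -> window=[72, 66, 69] (not full yet)
step 4: append 16 -> window=[72, 66, 69, 16] -> max=72
Window #1 max = 72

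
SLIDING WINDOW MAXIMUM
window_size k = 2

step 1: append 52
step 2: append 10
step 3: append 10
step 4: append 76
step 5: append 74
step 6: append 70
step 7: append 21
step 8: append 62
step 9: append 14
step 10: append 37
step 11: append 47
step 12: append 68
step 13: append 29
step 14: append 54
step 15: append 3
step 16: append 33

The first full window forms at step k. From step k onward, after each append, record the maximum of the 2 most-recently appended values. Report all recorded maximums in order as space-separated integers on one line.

step 1: append 52 -> window=[52] (not full yet)
step 2: append 10 -> window=[52, 10] -> max=52
step 3: append 10 -> window=[10, 10] -> max=10
step 4: append 76 -> window=[10, 76] -> max=76
step 5: append 74 -> window=[76, 74] -> max=76
step 6: append 70 -> window=[74, 70] -> max=74
step 7: append 21 -> window=[70, 21] -> max=70
step 8: append 62 -> window=[21, 62] -> max=62
step 9: append 14 -> window=[62, 14] -> max=62
step 10: append 37 -> window=[14, 37] -> max=37
step 11: append 47 -> window=[37, 47] -> max=47
step 12: append 68 -> window=[47, 68] -> max=68
step 13: append 29 -> window=[68, 29] -> max=68
step 14: append 54 -> window=[29, 54] -> max=54
step 15: append 3 -> window=[54, 3] -> max=54
step 16: append 33 -> window=[3, 33] -> max=33

Answer: 52 10 76 76 74 70 62 62 37 47 68 68 54 54 33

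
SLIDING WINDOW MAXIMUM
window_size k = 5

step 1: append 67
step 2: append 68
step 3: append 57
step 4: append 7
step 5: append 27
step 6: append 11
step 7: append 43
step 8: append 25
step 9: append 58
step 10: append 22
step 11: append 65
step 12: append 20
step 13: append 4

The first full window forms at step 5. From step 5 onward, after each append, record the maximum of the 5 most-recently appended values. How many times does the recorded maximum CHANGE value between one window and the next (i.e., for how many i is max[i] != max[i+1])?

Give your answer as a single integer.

step 1: append 67 -> window=[67] (not full yet)
step 2: append 68 -> window=[67, 68] (not full yet)
step 3: append 57 -> window=[67, 68, 57] (not full yet)
step 4: append 7 -> window=[67, 68, 57, 7] (not full yet)
step 5: append 27 -> window=[67, 68, 57, 7, 27] -> max=68
step 6: append 11 -> window=[68, 57, 7, 27, 11] -> max=68
step 7: append 43 -> window=[57, 7, 27, 11, 43] -> max=57
step 8: append 25 -> window=[7, 27, 11, 43, 25] -> max=43
step 9: append 58 -> window=[27, 11, 43, 25, 58] -> max=58
step 10: append 22 -> window=[11, 43, 25, 58, 22] -> max=58
step 11: append 65 -> window=[43, 25, 58, 22, 65] -> max=65
step 12: append 20 -> window=[25, 58, 22, 65, 20] -> max=65
step 13: append 4 -> window=[58, 22, 65, 20, 4] -> max=65
Recorded maximums: 68 68 57 43 58 58 65 65 65
Changes between consecutive maximums: 4

Answer: 4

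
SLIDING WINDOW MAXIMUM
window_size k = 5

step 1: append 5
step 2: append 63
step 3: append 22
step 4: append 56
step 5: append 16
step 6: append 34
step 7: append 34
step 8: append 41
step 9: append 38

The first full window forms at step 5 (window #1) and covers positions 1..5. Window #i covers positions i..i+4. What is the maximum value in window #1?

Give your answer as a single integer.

step 1: append 5 -> window=[5] (not full yet)
step 2: append 63 -> window=[5, 63] (not full yet)
step 3: append 22 -> window=[5, 63, 22] (not full yet)
step 4: append 56 -> window=[5, 63, 22, 56] (not full yet)
step 5: append 16 -> window=[5, 63, 22, 56, 16] -> max=63
Window #1 max = 63

Answer: 63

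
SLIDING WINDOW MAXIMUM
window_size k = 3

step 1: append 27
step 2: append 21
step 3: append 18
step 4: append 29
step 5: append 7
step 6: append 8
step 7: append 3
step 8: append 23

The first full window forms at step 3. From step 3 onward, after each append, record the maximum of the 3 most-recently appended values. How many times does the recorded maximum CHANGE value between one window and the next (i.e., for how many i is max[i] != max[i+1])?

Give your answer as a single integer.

Answer: 3

Derivation:
step 1: append 27 -> window=[27] (not full yet)
step 2: append 21 -> window=[27, 21] (not full yet)
step 3: append 18 -> window=[27, 21, 18] -> max=27
step 4: append 29 -> window=[21, 18, 29] -> max=29
step 5: append 7 -> window=[18, 29, 7] -> max=29
step 6: append 8 -> window=[29, 7, 8] -> max=29
step 7: append 3 -> window=[7, 8, 3] -> max=8
step 8: append 23 -> window=[8, 3, 23] -> max=23
Recorded maximums: 27 29 29 29 8 23
Changes between consecutive maximums: 3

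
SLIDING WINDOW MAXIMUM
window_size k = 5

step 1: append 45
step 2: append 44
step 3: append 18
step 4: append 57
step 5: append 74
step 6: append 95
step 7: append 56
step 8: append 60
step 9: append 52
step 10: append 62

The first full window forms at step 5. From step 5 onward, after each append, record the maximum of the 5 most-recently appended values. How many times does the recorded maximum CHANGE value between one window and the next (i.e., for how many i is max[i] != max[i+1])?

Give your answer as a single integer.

Answer: 1

Derivation:
step 1: append 45 -> window=[45] (not full yet)
step 2: append 44 -> window=[45, 44] (not full yet)
step 3: append 18 -> window=[45, 44, 18] (not full yet)
step 4: append 57 -> window=[45, 44, 18, 57] (not full yet)
step 5: append 74 -> window=[45, 44, 18, 57, 74] -> max=74
step 6: append 95 -> window=[44, 18, 57, 74, 95] -> max=95
step 7: append 56 -> window=[18, 57, 74, 95, 56] -> max=95
step 8: append 60 -> window=[57, 74, 95, 56, 60] -> max=95
step 9: append 52 -> window=[74, 95, 56, 60, 52] -> max=95
step 10: append 62 -> window=[95, 56, 60, 52, 62] -> max=95
Recorded maximums: 74 95 95 95 95 95
Changes between consecutive maximums: 1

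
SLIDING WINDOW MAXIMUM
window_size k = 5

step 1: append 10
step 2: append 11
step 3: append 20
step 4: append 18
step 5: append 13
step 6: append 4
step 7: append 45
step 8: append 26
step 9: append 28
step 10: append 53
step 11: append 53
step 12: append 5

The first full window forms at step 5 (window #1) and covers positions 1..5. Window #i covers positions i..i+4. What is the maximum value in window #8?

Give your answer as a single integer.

step 1: append 10 -> window=[10] (not full yet)
step 2: append 11 -> window=[10, 11] (not full yet)
step 3: append 20 -> window=[10, 11, 20] (not full yet)
step 4: append 18 -> window=[10, 11, 20, 18] (not full yet)
step 5: append 13 -> window=[10, 11, 20, 18, 13] -> max=20
step 6: append 4 -> window=[11, 20, 18, 13, 4] -> max=20
step 7: append 45 -> window=[20, 18, 13, 4, 45] -> max=45
step 8: append 26 -> window=[18, 13, 4, 45, 26] -> max=45
step 9: append 28 -> window=[13, 4, 45, 26, 28] -> max=45
step 10: append 53 -> window=[4, 45, 26, 28, 53] -> max=53
step 11: append 53 -> window=[45, 26, 28, 53, 53] -> max=53
step 12: append 5 -> window=[26, 28, 53, 53, 5] -> max=53
Window #8 max = 53

Answer: 53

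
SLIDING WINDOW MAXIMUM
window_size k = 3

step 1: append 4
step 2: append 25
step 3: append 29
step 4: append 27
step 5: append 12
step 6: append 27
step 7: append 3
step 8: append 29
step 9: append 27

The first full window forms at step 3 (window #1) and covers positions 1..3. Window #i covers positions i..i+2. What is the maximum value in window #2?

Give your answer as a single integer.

Answer: 29

Derivation:
step 1: append 4 -> window=[4] (not full yet)
step 2: append 25 -> window=[4, 25] (not full yet)
step 3: append 29 -> window=[4, 25, 29] -> max=29
step 4: append 27 -> window=[25, 29, 27] -> max=29
Window #2 max = 29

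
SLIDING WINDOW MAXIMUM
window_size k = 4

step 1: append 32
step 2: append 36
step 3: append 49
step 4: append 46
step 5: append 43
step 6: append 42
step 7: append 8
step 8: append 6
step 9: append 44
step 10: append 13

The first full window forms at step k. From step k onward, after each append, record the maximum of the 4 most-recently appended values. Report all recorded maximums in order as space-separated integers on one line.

Answer: 49 49 49 46 43 44 44

Derivation:
step 1: append 32 -> window=[32] (not full yet)
step 2: append 36 -> window=[32, 36] (not full yet)
step 3: append 49 -> window=[32, 36, 49] (not full yet)
step 4: append 46 -> window=[32, 36, 49, 46] -> max=49
step 5: append 43 -> window=[36, 49, 46, 43] -> max=49
step 6: append 42 -> window=[49, 46, 43, 42] -> max=49
step 7: append 8 -> window=[46, 43, 42, 8] -> max=46
step 8: append 6 -> window=[43, 42, 8, 6] -> max=43
step 9: append 44 -> window=[42, 8, 6, 44] -> max=44
step 10: append 13 -> window=[8, 6, 44, 13] -> max=44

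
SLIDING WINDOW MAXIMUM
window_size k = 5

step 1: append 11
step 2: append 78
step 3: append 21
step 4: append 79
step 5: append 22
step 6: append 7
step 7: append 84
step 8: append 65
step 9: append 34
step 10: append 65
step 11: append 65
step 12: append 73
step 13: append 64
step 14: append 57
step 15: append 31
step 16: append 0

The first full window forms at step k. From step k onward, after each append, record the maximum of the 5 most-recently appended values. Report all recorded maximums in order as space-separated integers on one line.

step 1: append 11 -> window=[11] (not full yet)
step 2: append 78 -> window=[11, 78] (not full yet)
step 3: append 21 -> window=[11, 78, 21] (not full yet)
step 4: append 79 -> window=[11, 78, 21, 79] (not full yet)
step 5: append 22 -> window=[11, 78, 21, 79, 22] -> max=79
step 6: append 7 -> window=[78, 21, 79, 22, 7] -> max=79
step 7: append 84 -> window=[21, 79, 22, 7, 84] -> max=84
step 8: append 65 -> window=[79, 22, 7, 84, 65] -> max=84
step 9: append 34 -> window=[22, 7, 84, 65, 34] -> max=84
step 10: append 65 -> window=[7, 84, 65, 34, 65] -> max=84
step 11: append 65 -> window=[84, 65, 34, 65, 65] -> max=84
step 12: append 73 -> window=[65, 34, 65, 65, 73] -> max=73
step 13: append 64 -> window=[34, 65, 65, 73, 64] -> max=73
step 14: append 57 -> window=[65, 65, 73, 64, 57] -> max=73
step 15: append 31 -> window=[65, 73, 64, 57, 31] -> max=73
step 16: append 0 -> window=[73, 64, 57, 31, 0] -> max=73

Answer: 79 79 84 84 84 84 84 73 73 73 73 73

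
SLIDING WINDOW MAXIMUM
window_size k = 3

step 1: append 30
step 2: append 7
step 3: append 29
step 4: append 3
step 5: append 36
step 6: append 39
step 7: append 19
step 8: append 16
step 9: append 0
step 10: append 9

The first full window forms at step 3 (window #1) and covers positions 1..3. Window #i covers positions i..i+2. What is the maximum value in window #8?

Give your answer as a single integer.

step 1: append 30 -> window=[30] (not full yet)
step 2: append 7 -> window=[30, 7] (not full yet)
step 3: append 29 -> window=[30, 7, 29] -> max=30
step 4: append 3 -> window=[7, 29, 3] -> max=29
step 5: append 36 -> window=[29, 3, 36] -> max=36
step 6: append 39 -> window=[3, 36, 39] -> max=39
step 7: append 19 -> window=[36, 39, 19] -> max=39
step 8: append 16 -> window=[39, 19, 16] -> max=39
step 9: append 0 -> window=[19, 16, 0] -> max=19
step 10: append 9 -> window=[16, 0, 9] -> max=16
Window #8 max = 16

Answer: 16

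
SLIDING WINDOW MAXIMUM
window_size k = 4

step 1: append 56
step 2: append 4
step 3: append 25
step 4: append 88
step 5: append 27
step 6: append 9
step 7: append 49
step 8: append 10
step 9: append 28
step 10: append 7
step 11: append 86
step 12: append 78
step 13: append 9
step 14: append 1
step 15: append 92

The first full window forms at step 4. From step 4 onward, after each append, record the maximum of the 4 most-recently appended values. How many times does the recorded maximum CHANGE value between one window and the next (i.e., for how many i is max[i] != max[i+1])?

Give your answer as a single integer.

Answer: 3

Derivation:
step 1: append 56 -> window=[56] (not full yet)
step 2: append 4 -> window=[56, 4] (not full yet)
step 3: append 25 -> window=[56, 4, 25] (not full yet)
step 4: append 88 -> window=[56, 4, 25, 88] -> max=88
step 5: append 27 -> window=[4, 25, 88, 27] -> max=88
step 6: append 9 -> window=[25, 88, 27, 9] -> max=88
step 7: append 49 -> window=[88, 27, 9, 49] -> max=88
step 8: append 10 -> window=[27, 9, 49, 10] -> max=49
step 9: append 28 -> window=[9, 49, 10, 28] -> max=49
step 10: append 7 -> window=[49, 10, 28, 7] -> max=49
step 11: append 86 -> window=[10, 28, 7, 86] -> max=86
step 12: append 78 -> window=[28, 7, 86, 78] -> max=86
step 13: append 9 -> window=[7, 86, 78, 9] -> max=86
step 14: append 1 -> window=[86, 78, 9, 1] -> max=86
step 15: append 92 -> window=[78, 9, 1, 92] -> max=92
Recorded maximums: 88 88 88 88 49 49 49 86 86 86 86 92
Changes between consecutive maximums: 3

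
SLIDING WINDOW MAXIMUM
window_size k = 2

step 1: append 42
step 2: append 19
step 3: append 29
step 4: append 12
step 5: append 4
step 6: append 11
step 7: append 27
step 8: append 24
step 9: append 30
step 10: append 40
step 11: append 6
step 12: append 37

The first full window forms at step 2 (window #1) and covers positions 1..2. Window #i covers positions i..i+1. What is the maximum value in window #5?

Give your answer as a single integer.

step 1: append 42 -> window=[42] (not full yet)
step 2: append 19 -> window=[42, 19] -> max=42
step 3: append 29 -> window=[19, 29] -> max=29
step 4: append 12 -> window=[29, 12] -> max=29
step 5: append 4 -> window=[12, 4] -> max=12
step 6: append 11 -> window=[4, 11] -> max=11
Window #5 max = 11

Answer: 11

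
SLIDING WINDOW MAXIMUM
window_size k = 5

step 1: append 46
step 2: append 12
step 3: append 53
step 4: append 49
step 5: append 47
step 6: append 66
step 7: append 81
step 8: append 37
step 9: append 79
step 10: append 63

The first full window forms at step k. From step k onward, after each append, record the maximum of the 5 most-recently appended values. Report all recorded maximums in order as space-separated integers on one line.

Answer: 53 66 81 81 81 81

Derivation:
step 1: append 46 -> window=[46] (not full yet)
step 2: append 12 -> window=[46, 12] (not full yet)
step 3: append 53 -> window=[46, 12, 53] (not full yet)
step 4: append 49 -> window=[46, 12, 53, 49] (not full yet)
step 5: append 47 -> window=[46, 12, 53, 49, 47] -> max=53
step 6: append 66 -> window=[12, 53, 49, 47, 66] -> max=66
step 7: append 81 -> window=[53, 49, 47, 66, 81] -> max=81
step 8: append 37 -> window=[49, 47, 66, 81, 37] -> max=81
step 9: append 79 -> window=[47, 66, 81, 37, 79] -> max=81
step 10: append 63 -> window=[66, 81, 37, 79, 63] -> max=81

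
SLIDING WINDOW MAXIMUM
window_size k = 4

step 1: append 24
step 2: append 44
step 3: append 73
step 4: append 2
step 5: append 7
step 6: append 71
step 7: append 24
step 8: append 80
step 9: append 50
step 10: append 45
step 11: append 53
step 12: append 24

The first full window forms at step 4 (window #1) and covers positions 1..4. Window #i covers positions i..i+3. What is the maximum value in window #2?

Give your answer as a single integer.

step 1: append 24 -> window=[24] (not full yet)
step 2: append 44 -> window=[24, 44] (not full yet)
step 3: append 73 -> window=[24, 44, 73] (not full yet)
step 4: append 2 -> window=[24, 44, 73, 2] -> max=73
step 5: append 7 -> window=[44, 73, 2, 7] -> max=73
Window #2 max = 73

Answer: 73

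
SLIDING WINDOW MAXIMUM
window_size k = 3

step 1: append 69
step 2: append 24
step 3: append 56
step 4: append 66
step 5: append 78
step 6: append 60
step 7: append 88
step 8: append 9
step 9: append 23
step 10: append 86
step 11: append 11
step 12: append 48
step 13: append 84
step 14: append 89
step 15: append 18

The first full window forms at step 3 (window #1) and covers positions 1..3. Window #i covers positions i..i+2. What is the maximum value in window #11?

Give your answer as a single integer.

step 1: append 69 -> window=[69] (not full yet)
step 2: append 24 -> window=[69, 24] (not full yet)
step 3: append 56 -> window=[69, 24, 56] -> max=69
step 4: append 66 -> window=[24, 56, 66] -> max=66
step 5: append 78 -> window=[56, 66, 78] -> max=78
step 6: append 60 -> window=[66, 78, 60] -> max=78
step 7: append 88 -> window=[78, 60, 88] -> max=88
step 8: append 9 -> window=[60, 88, 9] -> max=88
step 9: append 23 -> window=[88, 9, 23] -> max=88
step 10: append 86 -> window=[9, 23, 86] -> max=86
step 11: append 11 -> window=[23, 86, 11] -> max=86
step 12: append 48 -> window=[86, 11, 48] -> max=86
step 13: append 84 -> window=[11, 48, 84] -> max=84
Window #11 max = 84

Answer: 84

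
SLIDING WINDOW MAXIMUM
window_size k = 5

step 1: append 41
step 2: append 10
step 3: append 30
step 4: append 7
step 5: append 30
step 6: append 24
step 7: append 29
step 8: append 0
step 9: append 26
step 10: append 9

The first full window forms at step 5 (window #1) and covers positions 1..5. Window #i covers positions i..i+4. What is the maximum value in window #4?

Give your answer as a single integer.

step 1: append 41 -> window=[41] (not full yet)
step 2: append 10 -> window=[41, 10] (not full yet)
step 3: append 30 -> window=[41, 10, 30] (not full yet)
step 4: append 7 -> window=[41, 10, 30, 7] (not full yet)
step 5: append 30 -> window=[41, 10, 30, 7, 30] -> max=41
step 6: append 24 -> window=[10, 30, 7, 30, 24] -> max=30
step 7: append 29 -> window=[30, 7, 30, 24, 29] -> max=30
step 8: append 0 -> window=[7, 30, 24, 29, 0] -> max=30
Window #4 max = 30

Answer: 30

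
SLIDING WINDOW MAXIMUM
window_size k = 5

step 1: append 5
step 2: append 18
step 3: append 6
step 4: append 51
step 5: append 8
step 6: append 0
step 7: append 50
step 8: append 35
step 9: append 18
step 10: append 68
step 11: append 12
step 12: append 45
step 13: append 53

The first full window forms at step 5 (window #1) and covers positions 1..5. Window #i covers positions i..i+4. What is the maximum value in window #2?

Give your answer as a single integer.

step 1: append 5 -> window=[5] (not full yet)
step 2: append 18 -> window=[5, 18] (not full yet)
step 3: append 6 -> window=[5, 18, 6] (not full yet)
step 4: append 51 -> window=[5, 18, 6, 51] (not full yet)
step 5: append 8 -> window=[5, 18, 6, 51, 8] -> max=51
step 6: append 0 -> window=[18, 6, 51, 8, 0] -> max=51
Window #2 max = 51

Answer: 51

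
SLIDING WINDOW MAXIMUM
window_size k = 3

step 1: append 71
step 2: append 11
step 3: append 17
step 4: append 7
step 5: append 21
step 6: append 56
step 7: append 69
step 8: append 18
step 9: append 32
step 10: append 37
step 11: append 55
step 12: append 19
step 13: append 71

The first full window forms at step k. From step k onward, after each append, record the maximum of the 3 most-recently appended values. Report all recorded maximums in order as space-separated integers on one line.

Answer: 71 17 21 56 69 69 69 37 55 55 71

Derivation:
step 1: append 71 -> window=[71] (not full yet)
step 2: append 11 -> window=[71, 11] (not full yet)
step 3: append 17 -> window=[71, 11, 17] -> max=71
step 4: append 7 -> window=[11, 17, 7] -> max=17
step 5: append 21 -> window=[17, 7, 21] -> max=21
step 6: append 56 -> window=[7, 21, 56] -> max=56
step 7: append 69 -> window=[21, 56, 69] -> max=69
step 8: append 18 -> window=[56, 69, 18] -> max=69
step 9: append 32 -> window=[69, 18, 32] -> max=69
step 10: append 37 -> window=[18, 32, 37] -> max=37
step 11: append 55 -> window=[32, 37, 55] -> max=55
step 12: append 19 -> window=[37, 55, 19] -> max=55
step 13: append 71 -> window=[55, 19, 71] -> max=71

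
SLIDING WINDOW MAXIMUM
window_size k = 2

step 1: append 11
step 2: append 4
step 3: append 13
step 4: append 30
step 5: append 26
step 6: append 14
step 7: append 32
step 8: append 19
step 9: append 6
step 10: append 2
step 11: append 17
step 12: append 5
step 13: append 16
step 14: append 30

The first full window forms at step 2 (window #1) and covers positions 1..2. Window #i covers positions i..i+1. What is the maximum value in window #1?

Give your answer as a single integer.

step 1: append 11 -> window=[11] (not full yet)
step 2: append 4 -> window=[11, 4] -> max=11
Window #1 max = 11

Answer: 11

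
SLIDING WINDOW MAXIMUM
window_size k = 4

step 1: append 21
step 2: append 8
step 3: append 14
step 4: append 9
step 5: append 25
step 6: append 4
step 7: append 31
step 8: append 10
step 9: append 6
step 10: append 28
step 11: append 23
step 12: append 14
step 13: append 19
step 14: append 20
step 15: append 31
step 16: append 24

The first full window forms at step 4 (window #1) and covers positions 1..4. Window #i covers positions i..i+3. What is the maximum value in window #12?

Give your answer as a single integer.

step 1: append 21 -> window=[21] (not full yet)
step 2: append 8 -> window=[21, 8] (not full yet)
step 3: append 14 -> window=[21, 8, 14] (not full yet)
step 4: append 9 -> window=[21, 8, 14, 9] -> max=21
step 5: append 25 -> window=[8, 14, 9, 25] -> max=25
step 6: append 4 -> window=[14, 9, 25, 4] -> max=25
step 7: append 31 -> window=[9, 25, 4, 31] -> max=31
step 8: append 10 -> window=[25, 4, 31, 10] -> max=31
step 9: append 6 -> window=[4, 31, 10, 6] -> max=31
step 10: append 28 -> window=[31, 10, 6, 28] -> max=31
step 11: append 23 -> window=[10, 6, 28, 23] -> max=28
step 12: append 14 -> window=[6, 28, 23, 14] -> max=28
step 13: append 19 -> window=[28, 23, 14, 19] -> max=28
step 14: append 20 -> window=[23, 14, 19, 20] -> max=23
step 15: append 31 -> window=[14, 19, 20, 31] -> max=31
Window #12 max = 31

Answer: 31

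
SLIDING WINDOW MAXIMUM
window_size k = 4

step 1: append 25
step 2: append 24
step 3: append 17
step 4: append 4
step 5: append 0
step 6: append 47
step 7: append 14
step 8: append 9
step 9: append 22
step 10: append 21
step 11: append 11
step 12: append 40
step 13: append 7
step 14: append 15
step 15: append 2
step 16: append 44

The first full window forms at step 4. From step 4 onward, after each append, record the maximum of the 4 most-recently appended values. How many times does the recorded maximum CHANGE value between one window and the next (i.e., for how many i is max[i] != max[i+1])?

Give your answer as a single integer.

step 1: append 25 -> window=[25] (not full yet)
step 2: append 24 -> window=[25, 24] (not full yet)
step 3: append 17 -> window=[25, 24, 17] (not full yet)
step 4: append 4 -> window=[25, 24, 17, 4] -> max=25
step 5: append 0 -> window=[24, 17, 4, 0] -> max=24
step 6: append 47 -> window=[17, 4, 0, 47] -> max=47
step 7: append 14 -> window=[4, 0, 47, 14] -> max=47
step 8: append 9 -> window=[0, 47, 14, 9] -> max=47
step 9: append 22 -> window=[47, 14, 9, 22] -> max=47
step 10: append 21 -> window=[14, 9, 22, 21] -> max=22
step 11: append 11 -> window=[9, 22, 21, 11] -> max=22
step 12: append 40 -> window=[22, 21, 11, 40] -> max=40
step 13: append 7 -> window=[21, 11, 40, 7] -> max=40
step 14: append 15 -> window=[11, 40, 7, 15] -> max=40
step 15: append 2 -> window=[40, 7, 15, 2] -> max=40
step 16: append 44 -> window=[7, 15, 2, 44] -> max=44
Recorded maximums: 25 24 47 47 47 47 22 22 40 40 40 40 44
Changes between consecutive maximums: 5

Answer: 5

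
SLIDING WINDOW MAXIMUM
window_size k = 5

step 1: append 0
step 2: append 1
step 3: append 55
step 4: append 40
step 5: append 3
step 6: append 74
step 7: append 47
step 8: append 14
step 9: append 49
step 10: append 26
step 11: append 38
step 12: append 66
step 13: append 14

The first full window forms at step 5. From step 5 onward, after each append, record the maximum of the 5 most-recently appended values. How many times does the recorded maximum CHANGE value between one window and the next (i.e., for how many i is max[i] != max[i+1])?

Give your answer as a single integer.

Answer: 3

Derivation:
step 1: append 0 -> window=[0] (not full yet)
step 2: append 1 -> window=[0, 1] (not full yet)
step 3: append 55 -> window=[0, 1, 55] (not full yet)
step 4: append 40 -> window=[0, 1, 55, 40] (not full yet)
step 5: append 3 -> window=[0, 1, 55, 40, 3] -> max=55
step 6: append 74 -> window=[1, 55, 40, 3, 74] -> max=74
step 7: append 47 -> window=[55, 40, 3, 74, 47] -> max=74
step 8: append 14 -> window=[40, 3, 74, 47, 14] -> max=74
step 9: append 49 -> window=[3, 74, 47, 14, 49] -> max=74
step 10: append 26 -> window=[74, 47, 14, 49, 26] -> max=74
step 11: append 38 -> window=[47, 14, 49, 26, 38] -> max=49
step 12: append 66 -> window=[14, 49, 26, 38, 66] -> max=66
step 13: append 14 -> window=[49, 26, 38, 66, 14] -> max=66
Recorded maximums: 55 74 74 74 74 74 49 66 66
Changes between consecutive maximums: 3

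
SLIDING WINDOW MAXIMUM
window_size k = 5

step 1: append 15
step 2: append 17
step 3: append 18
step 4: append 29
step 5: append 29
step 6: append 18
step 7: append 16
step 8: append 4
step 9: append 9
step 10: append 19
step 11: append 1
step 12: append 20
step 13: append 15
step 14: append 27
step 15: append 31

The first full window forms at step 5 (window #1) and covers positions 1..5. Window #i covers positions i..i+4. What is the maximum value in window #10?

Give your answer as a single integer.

Answer: 27

Derivation:
step 1: append 15 -> window=[15] (not full yet)
step 2: append 17 -> window=[15, 17] (not full yet)
step 3: append 18 -> window=[15, 17, 18] (not full yet)
step 4: append 29 -> window=[15, 17, 18, 29] (not full yet)
step 5: append 29 -> window=[15, 17, 18, 29, 29] -> max=29
step 6: append 18 -> window=[17, 18, 29, 29, 18] -> max=29
step 7: append 16 -> window=[18, 29, 29, 18, 16] -> max=29
step 8: append 4 -> window=[29, 29, 18, 16, 4] -> max=29
step 9: append 9 -> window=[29, 18, 16, 4, 9] -> max=29
step 10: append 19 -> window=[18, 16, 4, 9, 19] -> max=19
step 11: append 1 -> window=[16, 4, 9, 19, 1] -> max=19
step 12: append 20 -> window=[4, 9, 19, 1, 20] -> max=20
step 13: append 15 -> window=[9, 19, 1, 20, 15] -> max=20
step 14: append 27 -> window=[19, 1, 20, 15, 27] -> max=27
Window #10 max = 27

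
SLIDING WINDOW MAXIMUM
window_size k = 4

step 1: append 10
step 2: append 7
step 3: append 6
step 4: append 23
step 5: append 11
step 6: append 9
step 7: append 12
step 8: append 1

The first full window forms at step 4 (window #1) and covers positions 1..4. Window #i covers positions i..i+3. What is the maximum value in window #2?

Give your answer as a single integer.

Answer: 23

Derivation:
step 1: append 10 -> window=[10] (not full yet)
step 2: append 7 -> window=[10, 7] (not full yet)
step 3: append 6 -> window=[10, 7, 6] (not full yet)
step 4: append 23 -> window=[10, 7, 6, 23] -> max=23
step 5: append 11 -> window=[7, 6, 23, 11] -> max=23
Window #2 max = 23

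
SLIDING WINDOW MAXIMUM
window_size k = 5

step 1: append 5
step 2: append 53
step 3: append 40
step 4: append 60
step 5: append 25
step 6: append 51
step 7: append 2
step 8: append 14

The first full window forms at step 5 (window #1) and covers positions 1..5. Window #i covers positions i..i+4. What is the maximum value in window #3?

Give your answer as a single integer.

Answer: 60

Derivation:
step 1: append 5 -> window=[5] (not full yet)
step 2: append 53 -> window=[5, 53] (not full yet)
step 3: append 40 -> window=[5, 53, 40] (not full yet)
step 4: append 60 -> window=[5, 53, 40, 60] (not full yet)
step 5: append 25 -> window=[5, 53, 40, 60, 25] -> max=60
step 6: append 51 -> window=[53, 40, 60, 25, 51] -> max=60
step 7: append 2 -> window=[40, 60, 25, 51, 2] -> max=60
Window #3 max = 60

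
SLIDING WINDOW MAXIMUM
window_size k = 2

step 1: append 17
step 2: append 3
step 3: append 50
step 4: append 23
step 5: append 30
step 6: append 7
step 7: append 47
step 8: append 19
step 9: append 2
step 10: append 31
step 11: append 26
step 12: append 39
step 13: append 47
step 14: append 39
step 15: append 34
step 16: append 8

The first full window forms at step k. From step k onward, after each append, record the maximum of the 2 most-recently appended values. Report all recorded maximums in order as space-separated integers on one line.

Answer: 17 50 50 30 30 47 47 19 31 31 39 47 47 39 34

Derivation:
step 1: append 17 -> window=[17] (not full yet)
step 2: append 3 -> window=[17, 3] -> max=17
step 3: append 50 -> window=[3, 50] -> max=50
step 4: append 23 -> window=[50, 23] -> max=50
step 5: append 30 -> window=[23, 30] -> max=30
step 6: append 7 -> window=[30, 7] -> max=30
step 7: append 47 -> window=[7, 47] -> max=47
step 8: append 19 -> window=[47, 19] -> max=47
step 9: append 2 -> window=[19, 2] -> max=19
step 10: append 31 -> window=[2, 31] -> max=31
step 11: append 26 -> window=[31, 26] -> max=31
step 12: append 39 -> window=[26, 39] -> max=39
step 13: append 47 -> window=[39, 47] -> max=47
step 14: append 39 -> window=[47, 39] -> max=47
step 15: append 34 -> window=[39, 34] -> max=39
step 16: append 8 -> window=[34, 8] -> max=34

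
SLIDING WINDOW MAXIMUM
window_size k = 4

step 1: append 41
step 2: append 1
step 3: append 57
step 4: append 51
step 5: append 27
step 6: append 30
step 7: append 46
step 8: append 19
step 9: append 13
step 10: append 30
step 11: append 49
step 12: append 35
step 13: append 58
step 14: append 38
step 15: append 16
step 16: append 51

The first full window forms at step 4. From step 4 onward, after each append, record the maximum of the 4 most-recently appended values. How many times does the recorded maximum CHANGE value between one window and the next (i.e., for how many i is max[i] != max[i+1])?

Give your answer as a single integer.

Answer: 4

Derivation:
step 1: append 41 -> window=[41] (not full yet)
step 2: append 1 -> window=[41, 1] (not full yet)
step 3: append 57 -> window=[41, 1, 57] (not full yet)
step 4: append 51 -> window=[41, 1, 57, 51] -> max=57
step 5: append 27 -> window=[1, 57, 51, 27] -> max=57
step 6: append 30 -> window=[57, 51, 27, 30] -> max=57
step 7: append 46 -> window=[51, 27, 30, 46] -> max=51
step 8: append 19 -> window=[27, 30, 46, 19] -> max=46
step 9: append 13 -> window=[30, 46, 19, 13] -> max=46
step 10: append 30 -> window=[46, 19, 13, 30] -> max=46
step 11: append 49 -> window=[19, 13, 30, 49] -> max=49
step 12: append 35 -> window=[13, 30, 49, 35] -> max=49
step 13: append 58 -> window=[30, 49, 35, 58] -> max=58
step 14: append 38 -> window=[49, 35, 58, 38] -> max=58
step 15: append 16 -> window=[35, 58, 38, 16] -> max=58
step 16: append 51 -> window=[58, 38, 16, 51] -> max=58
Recorded maximums: 57 57 57 51 46 46 46 49 49 58 58 58 58
Changes between consecutive maximums: 4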